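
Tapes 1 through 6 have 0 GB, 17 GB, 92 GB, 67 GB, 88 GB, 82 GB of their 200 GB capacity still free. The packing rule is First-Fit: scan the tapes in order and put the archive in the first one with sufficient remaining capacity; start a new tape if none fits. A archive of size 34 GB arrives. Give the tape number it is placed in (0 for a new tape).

3

Tapes with room: tape 3 (92 GB), tape 4 (67 GB), tape 5 (88 GB), tape 6 (82 GB).
The first with room is tape 3.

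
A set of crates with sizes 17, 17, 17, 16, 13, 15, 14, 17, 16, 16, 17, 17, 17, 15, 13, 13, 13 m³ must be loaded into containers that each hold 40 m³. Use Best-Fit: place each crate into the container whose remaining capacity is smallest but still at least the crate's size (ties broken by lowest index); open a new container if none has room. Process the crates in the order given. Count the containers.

Put 17 m³ in container 1; 23 m³ remain.
Put 17 m³ in container 1; 6 m³ remain.
Put 17 m³ in container 2; 23 m³ remain.
Put 16 m³ in container 2; 7 m³ remain.
Put 13 m³ in container 3; 27 m³ remain.
Put 15 m³ in container 3; 12 m³ remain.
Put 14 m³ in container 4; 26 m³ remain.
Put 17 m³ in container 4; 9 m³ remain.
Put 16 m³ in container 5; 24 m³ remain.
Put 16 m³ in container 5; 8 m³ remain.
Put 17 m³ in container 6; 23 m³ remain.
Put 17 m³ in container 6; 6 m³ remain.
Put 17 m³ in container 7; 23 m³ remain.
Put 15 m³ in container 7; 8 m³ remain.
Put 13 m³ in container 8; 27 m³ remain.
Put 13 m³ in container 8; 14 m³ remain.
Put 13 m³ in container 8; 1 m³ remain.

8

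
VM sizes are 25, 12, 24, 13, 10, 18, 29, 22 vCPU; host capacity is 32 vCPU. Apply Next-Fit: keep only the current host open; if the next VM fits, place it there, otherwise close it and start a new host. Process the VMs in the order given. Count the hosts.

25 vCPU → host 1 (remaining 7 vCPU)
12 vCPU → host 2 (remaining 20 vCPU)
24 vCPU → host 3 (remaining 8 vCPU)
13 vCPU → host 4 (remaining 19 vCPU)
10 vCPU → host 4 (remaining 9 vCPU)
18 vCPU → host 5 (remaining 14 vCPU)
29 vCPU → host 6 (remaining 3 vCPU)
22 vCPU → host 7 (remaining 10 vCPU)
Final hosts: [25] [12] [24] [13,10] [18] [29] [22].

7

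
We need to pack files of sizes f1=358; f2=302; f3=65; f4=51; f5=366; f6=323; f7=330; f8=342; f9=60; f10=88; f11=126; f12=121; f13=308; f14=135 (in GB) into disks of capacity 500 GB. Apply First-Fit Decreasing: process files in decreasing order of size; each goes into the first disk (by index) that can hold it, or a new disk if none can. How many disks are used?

7

Sorted descending: 366, 358, 342, 330, 323, 308, 302, 135, 126, 121, 88, 65, 60, 51.
Put 366 GB in disk 1; 134 GB remain.
Put 358 GB in disk 2; 142 GB remain.
Put 342 GB in disk 3; 158 GB remain.
Put 330 GB in disk 4; 170 GB remain.
Put 323 GB in disk 5; 177 GB remain.
Put 308 GB in disk 6; 192 GB remain.
Put 302 GB in disk 7; 198 GB remain.
Put 135 GB in disk 2; 7 GB remain.
Put 126 GB in disk 1; 8 GB remain.
Put 121 GB in disk 3; 37 GB remain.
Put 88 GB in disk 4; 82 GB remain.
Put 65 GB in disk 4; 17 GB remain.
Put 60 GB in disk 5; 117 GB remain.
Put 51 GB in disk 5; 66 GB remain.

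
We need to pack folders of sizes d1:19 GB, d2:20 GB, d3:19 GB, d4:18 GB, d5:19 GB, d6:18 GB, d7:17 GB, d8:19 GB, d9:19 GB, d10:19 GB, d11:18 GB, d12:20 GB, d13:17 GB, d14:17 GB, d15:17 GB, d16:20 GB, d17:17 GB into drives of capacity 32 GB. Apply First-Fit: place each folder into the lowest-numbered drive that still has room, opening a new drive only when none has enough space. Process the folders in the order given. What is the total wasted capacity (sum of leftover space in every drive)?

d1 (19 GB) → drive 1 (remaining 13 GB)
d2 (20 GB) → drive 2 (remaining 12 GB)
d3 (19 GB) → drive 3 (remaining 13 GB)
d4 (18 GB) → drive 4 (remaining 14 GB)
d5 (19 GB) → drive 5 (remaining 13 GB)
d6 (18 GB) → drive 6 (remaining 14 GB)
d7 (17 GB) → drive 7 (remaining 15 GB)
d8 (19 GB) → drive 8 (remaining 13 GB)
d9 (19 GB) → drive 9 (remaining 13 GB)
d10 (19 GB) → drive 10 (remaining 13 GB)
d11 (18 GB) → drive 11 (remaining 14 GB)
d12 (20 GB) → drive 12 (remaining 12 GB)
d13 (17 GB) → drive 13 (remaining 15 GB)
d14 (17 GB) → drive 14 (remaining 15 GB)
d15 (17 GB) → drive 15 (remaining 15 GB)
d16 (20 GB) → drive 16 (remaining 12 GB)
d17 (17 GB) → drive 17 (remaining 15 GB)
17 drives × 32 GB = 544 GB; used 313 GB; unused 231 GB.

231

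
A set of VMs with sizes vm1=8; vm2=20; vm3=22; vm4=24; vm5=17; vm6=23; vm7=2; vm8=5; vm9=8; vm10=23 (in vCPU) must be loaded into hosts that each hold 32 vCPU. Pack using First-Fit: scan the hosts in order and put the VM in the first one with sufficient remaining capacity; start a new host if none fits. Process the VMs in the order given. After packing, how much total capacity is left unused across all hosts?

Put vm1 (8 vCPU) in host 1; 24 vCPU remain.
Put vm2 (20 vCPU) in host 1; 4 vCPU remain.
Put vm3 (22 vCPU) in host 2; 10 vCPU remain.
Put vm4 (24 vCPU) in host 3; 8 vCPU remain.
Put vm5 (17 vCPU) in host 4; 15 vCPU remain.
Put vm6 (23 vCPU) in host 5; 9 vCPU remain.
Put vm7 (2 vCPU) in host 1; 2 vCPU remain.
Put vm8 (5 vCPU) in host 2; 5 vCPU remain.
Put vm9 (8 vCPU) in host 3; 0 vCPU remain.
Put vm10 (23 vCPU) in host 6; 9 vCPU remain.
6 hosts × 32 vCPU = 192 vCPU; used 152 vCPU; unused 40 vCPU.

40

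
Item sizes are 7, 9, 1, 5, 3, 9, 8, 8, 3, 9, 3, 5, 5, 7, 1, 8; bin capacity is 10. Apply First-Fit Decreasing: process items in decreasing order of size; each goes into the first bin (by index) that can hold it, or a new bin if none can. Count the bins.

10

Sorted descending: 9, 9, 9, 8, 8, 8, 7, 7, 5, 5, 5, 3, 3, 3, 1, 1.
bin 1: place 9, 1 left
bin 2: place 9, 1 left
bin 3: place 9, 1 left
bin 4: place 8, 2 left
bin 5: place 8, 2 left
bin 6: place 8, 2 left
bin 7: place 7, 3 left
bin 8: place 7, 3 left
bin 9: place 5, 5 left
bin 9: place 5, 0 left
bin 10: place 5, 5 left
bin 7: place 3, 0 left
bin 8: place 3, 0 left
bin 10: place 3, 2 left
bin 1: place 1, 0 left
bin 2: place 1, 0 left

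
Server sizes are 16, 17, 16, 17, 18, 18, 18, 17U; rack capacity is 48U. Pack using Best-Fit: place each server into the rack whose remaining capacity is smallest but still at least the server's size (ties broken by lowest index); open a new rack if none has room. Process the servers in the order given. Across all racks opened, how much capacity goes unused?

55

16U → rack 1 (remaining 32U)
17U → rack 1 (remaining 15U)
16U → rack 2 (remaining 32U)
17U → rack 2 (remaining 15U)
18U → rack 3 (remaining 30U)
18U → rack 3 (remaining 12U)
18U → rack 4 (remaining 30U)
17U → rack 4 (remaining 13U)
4 racks × 48U = 192U; used 137U; unused 55U.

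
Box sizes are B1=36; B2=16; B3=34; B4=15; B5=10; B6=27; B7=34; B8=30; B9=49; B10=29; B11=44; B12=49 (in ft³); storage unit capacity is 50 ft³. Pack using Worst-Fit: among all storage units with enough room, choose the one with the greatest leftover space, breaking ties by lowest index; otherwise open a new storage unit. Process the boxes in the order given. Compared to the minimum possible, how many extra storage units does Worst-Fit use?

1

Worst-Fit: [36] [16,34] [15,10] [27] [34] [30] [49] [29] [44] [49] → 10 storage units.
9 boxes exceed 25 ft³ (half the capacity), and no two of those can share a storage unit, so at least 9 storage units are needed.
An optimal packing achieves that bound: [49] [49] [44] [36,10] [34,16] [34,15] [30] [29] [27] → 9 storage units.
Excess: 10 − 9 = 1.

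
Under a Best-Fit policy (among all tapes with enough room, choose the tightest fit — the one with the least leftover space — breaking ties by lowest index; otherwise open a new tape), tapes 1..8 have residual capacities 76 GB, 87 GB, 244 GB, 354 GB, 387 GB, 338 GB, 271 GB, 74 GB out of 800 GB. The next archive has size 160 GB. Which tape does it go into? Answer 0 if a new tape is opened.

Tapes with room: tape 3 (244 GB), tape 4 (354 GB), tape 5 (387 GB), tape 6 (338 GB), tape 7 (271 GB).
Tightest fit is tape 3 with 244 GB free.

3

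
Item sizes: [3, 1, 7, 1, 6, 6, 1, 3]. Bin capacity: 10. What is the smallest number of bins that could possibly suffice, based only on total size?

Total size = 3 + 1 + 7 + 1 + 6 + 6 + 1 + 3 = 28.
⌈28 / 10⌉ = 3.

3 bins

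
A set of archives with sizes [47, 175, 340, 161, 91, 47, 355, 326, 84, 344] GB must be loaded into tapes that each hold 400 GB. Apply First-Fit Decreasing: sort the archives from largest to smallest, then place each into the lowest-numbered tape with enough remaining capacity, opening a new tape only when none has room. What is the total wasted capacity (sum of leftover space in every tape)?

430

Sorted descending: 355, 344, 340, 326, 175, 161, 91, 84, 47, 47.
Put 355 GB in tape 1; 45 GB remain.
Put 344 GB in tape 2; 56 GB remain.
Put 340 GB in tape 3; 60 GB remain.
Put 326 GB in tape 4; 74 GB remain.
Put 175 GB in tape 5; 225 GB remain.
Put 161 GB in tape 5; 64 GB remain.
Put 91 GB in tape 6; 309 GB remain.
Put 84 GB in tape 6; 225 GB remain.
Put 47 GB in tape 2; 9 GB remain.
Put 47 GB in tape 3; 13 GB remain.
6 tapes × 400 GB = 2400 GB; used 1970 GB; unused 430 GB.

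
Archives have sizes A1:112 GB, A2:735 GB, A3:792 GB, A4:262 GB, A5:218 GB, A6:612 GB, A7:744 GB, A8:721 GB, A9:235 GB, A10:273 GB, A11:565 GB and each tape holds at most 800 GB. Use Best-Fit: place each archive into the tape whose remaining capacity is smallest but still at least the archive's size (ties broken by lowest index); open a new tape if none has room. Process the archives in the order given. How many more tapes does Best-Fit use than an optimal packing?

1

Best-Fit: [112,262,218] [735] [792] [612] [744] [721] [235,273] [565] → 8 tapes.
Total size 5269 GB; any packing needs at least ⌈5269/800⌉ = 7 tapes.
An optimal packing achieves that bound: [792] [744] [735] [721] [612,112] [565,235] [273,262,218] → 7 tapes.
Excess: 8 − 7 = 1.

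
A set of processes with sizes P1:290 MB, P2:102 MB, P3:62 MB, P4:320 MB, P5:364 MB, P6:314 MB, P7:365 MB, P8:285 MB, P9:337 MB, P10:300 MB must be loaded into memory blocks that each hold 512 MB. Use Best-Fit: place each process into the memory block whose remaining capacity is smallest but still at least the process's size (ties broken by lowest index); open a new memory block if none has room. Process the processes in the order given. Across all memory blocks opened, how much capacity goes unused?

1357

memory block 1: place P1 (290 MB), 222 MB left
memory block 1: place P2 (102 MB), 120 MB left
memory block 1: place P3 (62 MB), 58 MB left
memory block 2: place P4 (320 MB), 192 MB left
memory block 3: place P5 (364 MB), 148 MB left
memory block 4: place P6 (314 MB), 198 MB left
memory block 5: place P7 (365 MB), 147 MB left
memory block 6: place P8 (285 MB), 227 MB left
memory block 7: place P9 (337 MB), 175 MB left
memory block 8: place P10 (300 MB), 212 MB left
8 memory blocks × 512 MB = 4096 MB; used 2739 MB; unused 1357 MB.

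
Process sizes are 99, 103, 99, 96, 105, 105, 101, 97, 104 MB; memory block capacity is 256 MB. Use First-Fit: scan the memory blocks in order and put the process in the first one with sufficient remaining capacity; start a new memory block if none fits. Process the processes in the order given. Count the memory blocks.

5

Put 99 MB in memory block 1; 157 MB remain.
Put 103 MB in memory block 1; 54 MB remain.
Put 99 MB in memory block 2; 157 MB remain.
Put 96 MB in memory block 2; 61 MB remain.
Put 105 MB in memory block 3; 151 MB remain.
Put 105 MB in memory block 3; 46 MB remain.
Put 101 MB in memory block 4; 155 MB remain.
Put 97 MB in memory block 4; 58 MB remain.
Put 104 MB in memory block 5; 152 MB remain.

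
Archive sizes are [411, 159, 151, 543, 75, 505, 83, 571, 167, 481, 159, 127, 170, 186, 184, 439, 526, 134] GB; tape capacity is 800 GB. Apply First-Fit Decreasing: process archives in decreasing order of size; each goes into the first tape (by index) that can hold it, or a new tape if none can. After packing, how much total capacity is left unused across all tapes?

Sorted descending: 571, 543, 526, 505, 481, 439, 411, 186, 184, 170, 167, 159, 159, 151, 134, 127, 83, 75.
571 GB → tape 1 (remaining 229 GB)
543 GB → tape 2 (remaining 257 GB)
526 GB → tape 3 (remaining 274 GB)
505 GB → tape 4 (remaining 295 GB)
481 GB → tape 5 (remaining 319 GB)
439 GB → tape 6 (remaining 361 GB)
411 GB → tape 7 (remaining 389 GB)
186 GB → tape 1 (remaining 43 GB)
184 GB → tape 2 (remaining 73 GB)
170 GB → tape 3 (remaining 104 GB)
167 GB → tape 4 (remaining 128 GB)
159 GB → tape 5 (remaining 160 GB)
159 GB → tape 5 (remaining 1 GB)
151 GB → tape 6 (remaining 210 GB)
134 GB → tape 6 (remaining 76 GB)
127 GB → tape 4 (remaining 1 GB)
83 GB → tape 3 (remaining 21 GB)
75 GB → tape 6 (remaining 1 GB)
7 tapes × 800 GB = 5600 GB; used 5071 GB; unused 529 GB.

529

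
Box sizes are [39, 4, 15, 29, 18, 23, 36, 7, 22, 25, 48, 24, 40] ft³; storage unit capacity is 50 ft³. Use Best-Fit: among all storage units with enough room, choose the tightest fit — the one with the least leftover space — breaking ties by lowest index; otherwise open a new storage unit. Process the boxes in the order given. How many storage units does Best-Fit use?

8

39 ft³ → storage unit 1 (remaining 11 ft³)
4 ft³ → storage unit 1 (remaining 7 ft³)
15 ft³ → storage unit 2 (remaining 35 ft³)
29 ft³ → storage unit 2 (remaining 6 ft³)
18 ft³ → storage unit 3 (remaining 32 ft³)
23 ft³ → storage unit 3 (remaining 9 ft³)
36 ft³ → storage unit 4 (remaining 14 ft³)
7 ft³ → storage unit 1 (remaining 0 ft³)
22 ft³ → storage unit 5 (remaining 28 ft³)
25 ft³ → storage unit 5 (remaining 3 ft³)
48 ft³ → storage unit 6 (remaining 2 ft³)
24 ft³ → storage unit 7 (remaining 26 ft³)
40 ft³ → storage unit 8 (remaining 10 ft³)
Final storage units: [39,4,7] [15,29] [18,23] [36] [22,25] [48] [24] [40].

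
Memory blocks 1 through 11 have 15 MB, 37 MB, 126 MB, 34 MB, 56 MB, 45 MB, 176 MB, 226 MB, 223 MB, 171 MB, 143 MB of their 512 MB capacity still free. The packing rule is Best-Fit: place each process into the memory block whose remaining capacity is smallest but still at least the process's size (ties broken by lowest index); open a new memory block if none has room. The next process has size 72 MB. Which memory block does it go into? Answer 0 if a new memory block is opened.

3

Memory blocks with room: memory block 3 (126 MB), memory block 7 (176 MB), memory block 8 (226 MB), memory block 9 (223 MB), memory block 10 (171 MB), memory block 11 (143 MB).
Tightest fit is memory block 3 with 126 MB free.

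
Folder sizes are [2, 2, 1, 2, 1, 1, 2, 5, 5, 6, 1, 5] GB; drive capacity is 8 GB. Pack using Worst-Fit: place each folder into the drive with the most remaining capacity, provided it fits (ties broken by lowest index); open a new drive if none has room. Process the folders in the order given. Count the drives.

5

Put 2 GB in drive 1; 6 GB remain.
Put 2 GB in drive 1; 4 GB remain.
Put 1 GB in drive 1; 3 GB remain.
Put 2 GB in drive 1; 1 GB remain.
Put 1 GB in drive 1; 0 GB remain.
Put 1 GB in drive 2; 7 GB remain.
Put 2 GB in drive 2; 5 GB remain.
Put 5 GB in drive 2; 0 GB remain.
Put 5 GB in drive 3; 3 GB remain.
Put 6 GB in drive 4; 2 GB remain.
Put 1 GB in drive 3; 2 GB remain.
Put 5 GB in drive 5; 3 GB remain.
Final drives: [2,2,1,2,1] [1,2,5] [5,1] [6] [5].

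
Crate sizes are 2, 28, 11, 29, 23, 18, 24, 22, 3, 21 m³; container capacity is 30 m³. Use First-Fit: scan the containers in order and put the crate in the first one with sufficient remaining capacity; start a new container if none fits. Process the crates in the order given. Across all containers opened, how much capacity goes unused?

29

container 1: place 2 m³, 28 m³ left
container 1: place 28 m³, 0 m³ left
container 2: place 11 m³, 19 m³ left
container 3: place 29 m³, 1 m³ left
container 4: place 23 m³, 7 m³ left
container 2: place 18 m³, 1 m³ left
container 5: place 24 m³, 6 m³ left
container 6: place 22 m³, 8 m³ left
container 4: place 3 m³, 4 m³ left
container 7: place 21 m³, 9 m³ left
7 containers × 30 m³ = 210 m³; used 181 m³; unused 29 m³.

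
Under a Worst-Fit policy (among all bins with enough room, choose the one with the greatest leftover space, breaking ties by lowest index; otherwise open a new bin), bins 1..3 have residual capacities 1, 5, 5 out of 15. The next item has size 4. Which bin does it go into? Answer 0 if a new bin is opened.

2

Bins with room: bin 2 (5), bin 3 (5).
Most room is bin 2 with 5 free.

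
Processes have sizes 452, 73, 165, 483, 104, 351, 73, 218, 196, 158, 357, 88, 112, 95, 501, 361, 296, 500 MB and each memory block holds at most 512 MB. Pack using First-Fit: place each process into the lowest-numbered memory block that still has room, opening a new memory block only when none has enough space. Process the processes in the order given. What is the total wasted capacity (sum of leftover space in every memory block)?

537

452 MB → memory block 1 (remaining 60 MB)
73 MB → memory block 2 (remaining 439 MB)
165 MB → memory block 2 (remaining 274 MB)
483 MB → memory block 3 (remaining 29 MB)
104 MB → memory block 2 (remaining 170 MB)
351 MB → memory block 4 (remaining 161 MB)
73 MB → memory block 2 (remaining 97 MB)
218 MB → memory block 5 (remaining 294 MB)
196 MB → memory block 5 (remaining 98 MB)
158 MB → memory block 4 (remaining 3 MB)
357 MB → memory block 6 (remaining 155 MB)
88 MB → memory block 2 (remaining 9 MB)
112 MB → memory block 6 (remaining 43 MB)
95 MB → memory block 5 (remaining 3 MB)
501 MB → memory block 7 (remaining 11 MB)
361 MB → memory block 8 (remaining 151 MB)
296 MB → memory block 9 (remaining 216 MB)
500 MB → memory block 10 (remaining 12 MB)
10 memory blocks × 512 MB = 5120 MB; used 4583 MB; unused 537 MB.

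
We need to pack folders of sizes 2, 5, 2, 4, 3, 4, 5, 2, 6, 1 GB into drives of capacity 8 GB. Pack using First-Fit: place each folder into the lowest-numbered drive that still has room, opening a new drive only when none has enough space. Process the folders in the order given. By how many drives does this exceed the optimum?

0

First-Fit: [2,5,1] [2,4,2] [3,4] [5] [6] → 5 drives.
Total size 34 GB; any packing needs at least ⌈34/8⌉ = 5 drives.
So 5 is already optimal.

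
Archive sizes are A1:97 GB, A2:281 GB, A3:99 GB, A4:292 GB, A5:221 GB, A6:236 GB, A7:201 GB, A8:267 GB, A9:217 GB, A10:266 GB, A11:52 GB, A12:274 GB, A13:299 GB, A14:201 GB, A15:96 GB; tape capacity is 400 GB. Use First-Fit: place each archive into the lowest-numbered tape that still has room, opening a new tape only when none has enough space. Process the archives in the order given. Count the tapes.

11

Put A1 (97 GB) in tape 1; 303 GB remain.
Put A2 (281 GB) in tape 1; 22 GB remain.
Put A3 (99 GB) in tape 2; 301 GB remain.
Put A4 (292 GB) in tape 2; 9 GB remain.
Put A5 (221 GB) in tape 3; 179 GB remain.
Put A6 (236 GB) in tape 4; 164 GB remain.
Put A7 (201 GB) in tape 5; 199 GB remain.
Put A8 (267 GB) in tape 6; 133 GB remain.
Put A9 (217 GB) in tape 7; 183 GB remain.
Put A10 (266 GB) in tape 8; 134 GB remain.
Put A11 (52 GB) in tape 3; 127 GB remain.
Put A12 (274 GB) in tape 9; 126 GB remain.
Put A13 (299 GB) in tape 10; 101 GB remain.
Put A14 (201 GB) in tape 11; 199 GB remain.
Put A15 (96 GB) in tape 3; 31 GB remain.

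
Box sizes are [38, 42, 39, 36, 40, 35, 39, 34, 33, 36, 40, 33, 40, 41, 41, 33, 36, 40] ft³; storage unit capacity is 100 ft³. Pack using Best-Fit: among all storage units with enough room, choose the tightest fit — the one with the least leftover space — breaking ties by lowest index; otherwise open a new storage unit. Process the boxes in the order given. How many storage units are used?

storage unit 1: place 38 ft³, 62 ft³ left
storage unit 1: place 42 ft³, 20 ft³ left
storage unit 2: place 39 ft³, 61 ft³ left
storage unit 2: place 36 ft³, 25 ft³ left
storage unit 3: place 40 ft³, 60 ft³ left
storage unit 3: place 35 ft³, 25 ft³ left
storage unit 4: place 39 ft³, 61 ft³ left
storage unit 4: place 34 ft³, 27 ft³ left
storage unit 5: place 33 ft³, 67 ft³ left
storage unit 5: place 36 ft³, 31 ft³ left
storage unit 6: place 40 ft³, 60 ft³ left
storage unit 6: place 33 ft³, 27 ft³ left
storage unit 7: place 40 ft³, 60 ft³ left
storage unit 7: place 41 ft³, 19 ft³ left
storage unit 8: place 41 ft³, 59 ft³ left
storage unit 8: place 33 ft³, 26 ft³ left
storage unit 9: place 36 ft³, 64 ft³ left
storage unit 9: place 40 ft³, 24 ft³ left

9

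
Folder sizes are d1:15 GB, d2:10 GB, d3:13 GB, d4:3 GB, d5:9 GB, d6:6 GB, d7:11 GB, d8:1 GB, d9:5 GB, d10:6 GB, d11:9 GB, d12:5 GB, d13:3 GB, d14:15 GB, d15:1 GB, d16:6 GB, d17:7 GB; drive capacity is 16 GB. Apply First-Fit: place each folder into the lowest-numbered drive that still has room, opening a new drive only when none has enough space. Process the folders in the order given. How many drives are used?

9 drives

drive 1: place d1 (15 GB), 1 GB left
drive 2: place d2 (10 GB), 6 GB left
drive 3: place d3 (13 GB), 3 GB left
drive 2: place d4 (3 GB), 3 GB left
drive 4: place d5 (9 GB), 7 GB left
drive 4: place d6 (6 GB), 1 GB left
drive 5: place d7 (11 GB), 5 GB left
drive 1: place d8 (1 GB), 0 GB left
drive 5: place d9 (5 GB), 0 GB left
drive 6: place d10 (6 GB), 10 GB left
drive 6: place d11 (9 GB), 1 GB left
drive 7: place d12 (5 GB), 11 GB left
drive 2: place d13 (3 GB), 0 GB left
drive 8: place d14 (15 GB), 1 GB left
drive 3: place d15 (1 GB), 2 GB left
drive 7: place d16 (6 GB), 5 GB left
drive 9: place d17 (7 GB), 9 GB left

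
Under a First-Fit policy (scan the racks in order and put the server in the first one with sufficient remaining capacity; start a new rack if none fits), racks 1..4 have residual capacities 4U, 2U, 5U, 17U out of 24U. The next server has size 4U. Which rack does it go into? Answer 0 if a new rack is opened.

Racks with room: rack 1 (4U), rack 3 (5U), rack 4 (17U).
The first with room is rack 1.

1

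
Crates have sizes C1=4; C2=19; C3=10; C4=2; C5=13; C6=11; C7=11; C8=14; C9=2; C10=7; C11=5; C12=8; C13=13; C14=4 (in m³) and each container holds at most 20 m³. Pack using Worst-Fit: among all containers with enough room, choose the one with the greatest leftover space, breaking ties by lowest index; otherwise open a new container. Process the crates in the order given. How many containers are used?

8 containers

C1 (4 m³) → container 1 (remaining 16 m³)
C2 (19 m³) → container 2 (remaining 1 m³)
C3 (10 m³) → container 1 (remaining 6 m³)
C4 (2 m³) → container 1 (remaining 4 m³)
C5 (13 m³) → container 3 (remaining 7 m³)
C6 (11 m³) → container 4 (remaining 9 m³)
C7 (11 m³) → container 5 (remaining 9 m³)
C8 (14 m³) → container 6 (remaining 6 m³)
C9 (2 m³) → container 4 (remaining 7 m³)
C10 (7 m³) → container 5 (remaining 2 m³)
C11 (5 m³) → container 3 (remaining 2 m³)
C12 (8 m³) → container 7 (remaining 12 m³)
C13 (13 m³) → container 8 (remaining 7 m³)
C14 (4 m³) → container 7 (remaining 8 m³)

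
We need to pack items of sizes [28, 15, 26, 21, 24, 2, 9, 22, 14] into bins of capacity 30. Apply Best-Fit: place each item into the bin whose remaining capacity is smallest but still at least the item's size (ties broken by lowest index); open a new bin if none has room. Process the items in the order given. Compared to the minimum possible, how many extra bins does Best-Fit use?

0

Best-Fit: [28,2] [15,14] [26] [21,9] [24] [22] → 6 bins.
Total size 161; any packing needs at least ⌈161/30⌉ = 6 bins.
So 6 is already optimal.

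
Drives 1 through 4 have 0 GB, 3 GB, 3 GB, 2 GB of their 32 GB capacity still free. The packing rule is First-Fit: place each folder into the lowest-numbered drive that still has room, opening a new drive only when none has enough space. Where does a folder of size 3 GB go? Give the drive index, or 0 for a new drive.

2

Drives with room: drive 2 (3 GB), drive 3 (3 GB).
The first with room is drive 2.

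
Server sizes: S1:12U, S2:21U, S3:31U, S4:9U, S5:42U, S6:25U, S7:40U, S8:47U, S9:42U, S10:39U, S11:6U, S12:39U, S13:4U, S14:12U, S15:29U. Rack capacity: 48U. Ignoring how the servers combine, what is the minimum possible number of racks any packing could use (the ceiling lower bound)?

9 racks

Total size = 12 + 21 + 31 + 9 + 42 + 25 + 40 + 47 + 42 + 39 + 6 + 39 + 4 + 12 + 29 = 398U.
⌈398 / 48⌉ = 9.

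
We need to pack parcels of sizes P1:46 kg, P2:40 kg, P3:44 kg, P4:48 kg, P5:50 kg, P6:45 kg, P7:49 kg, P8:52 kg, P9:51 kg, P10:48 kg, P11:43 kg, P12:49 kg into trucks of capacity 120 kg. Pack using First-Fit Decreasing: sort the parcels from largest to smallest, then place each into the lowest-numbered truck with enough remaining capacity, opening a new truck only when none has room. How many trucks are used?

6

Sorted descending: 52, 51, 50, 49, 49, 48, 48, 46, 45, 44, 43, 40.
truck 1: place 52 kg, 68 kg left
truck 1: place 51 kg, 17 kg left
truck 2: place 50 kg, 70 kg left
truck 2: place 49 kg, 21 kg left
truck 3: place 49 kg, 71 kg left
truck 3: place 48 kg, 23 kg left
truck 4: place 48 kg, 72 kg left
truck 4: place 46 kg, 26 kg left
truck 5: place 45 kg, 75 kg left
truck 5: place 44 kg, 31 kg left
truck 6: place 43 kg, 77 kg left
truck 6: place 40 kg, 37 kg left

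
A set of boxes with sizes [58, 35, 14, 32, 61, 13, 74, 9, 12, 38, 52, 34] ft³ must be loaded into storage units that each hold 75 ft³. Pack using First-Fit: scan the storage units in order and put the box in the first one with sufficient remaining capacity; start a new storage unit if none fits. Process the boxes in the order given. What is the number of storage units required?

7

storage unit 1: place 58 ft³, 17 ft³ left
storage unit 2: place 35 ft³, 40 ft³ left
storage unit 1: place 14 ft³, 3 ft³ left
storage unit 2: place 32 ft³, 8 ft³ left
storage unit 3: place 61 ft³, 14 ft³ left
storage unit 3: place 13 ft³, 1 ft³ left
storage unit 4: place 74 ft³, 1 ft³ left
storage unit 5: place 9 ft³, 66 ft³ left
storage unit 5: place 12 ft³, 54 ft³ left
storage unit 5: place 38 ft³, 16 ft³ left
storage unit 6: place 52 ft³, 23 ft³ left
storage unit 7: place 34 ft³, 41 ft³ left
Final storage units: [58,14] [35,32] [61,13] [74] [9,12,38] [52] [34].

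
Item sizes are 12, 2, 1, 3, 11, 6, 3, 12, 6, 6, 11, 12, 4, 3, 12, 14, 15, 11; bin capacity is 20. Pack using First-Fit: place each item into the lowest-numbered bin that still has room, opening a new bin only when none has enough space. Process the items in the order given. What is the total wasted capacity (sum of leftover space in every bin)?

36

bin 1: place 12, 8 left
bin 1: place 2, 6 left
bin 1: place 1, 5 left
bin 1: place 3, 2 left
bin 2: place 11, 9 left
bin 2: place 6, 3 left
bin 2: place 3, 0 left
bin 3: place 12, 8 left
bin 3: place 6, 2 left
bin 4: place 6, 14 left
bin 4: place 11, 3 left
bin 5: place 12, 8 left
bin 5: place 4, 4 left
bin 4: place 3, 0 left
bin 6: place 12, 8 left
bin 7: place 14, 6 left
bin 8: place 15, 5 left
bin 9: place 11, 9 left
9 bins × 20 = 180; used 144; unused 36.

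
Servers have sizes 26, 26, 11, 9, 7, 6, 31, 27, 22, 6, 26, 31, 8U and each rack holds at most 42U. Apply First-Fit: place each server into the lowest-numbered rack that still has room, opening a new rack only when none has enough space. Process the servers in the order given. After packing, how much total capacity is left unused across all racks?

rack 1: place 26U, 16U left
rack 2: place 26U, 16U left
rack 1: place 11U, 5U left
rack 2: place 9U, 7U left
rack 2: place 7U, 0U left
rack 3: place 6U, 36U left
rack 3: place 31U, 5U left
rack 4: place 27U, 15U left
rack 5: place 22U, 20U left
rack 4: place 6U, 9U left
rack 6: place 26U, 16U left
rack 7: place 31U, 11U left
rack 4: place 8U, 1U left
7 racks × 42U = 294U; used 236U; unused 58U.

58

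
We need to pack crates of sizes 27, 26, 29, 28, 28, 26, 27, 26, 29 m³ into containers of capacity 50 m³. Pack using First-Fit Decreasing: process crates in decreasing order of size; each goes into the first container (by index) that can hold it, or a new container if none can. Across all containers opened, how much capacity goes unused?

204

Sorted descending: 29, 29, 28, 28, 27, 27, 26, 26, 26.
Put 29 m³ in container 1; 21 m³ remain.
Put 29 m³ in container 2; 21 m³ remain.
Put 28 m³ in container 3; 22 m³ remain.
Put 28 m³ in container 4; 22 m³ remain.
Put 27 m³ in container 5; 23 m³ remain.
Put 27 m³ in container 6; 23 m³ remain.
Put 26 m³ in container 7; 24 m³ remain.
Put 26 m³ in container 8; 24 m³ remain.
Put 26 m³ in container 9; 24 m³ remain.
9 containers × 50 m³ = 450 m³; used 246 m³; unused 204 m³.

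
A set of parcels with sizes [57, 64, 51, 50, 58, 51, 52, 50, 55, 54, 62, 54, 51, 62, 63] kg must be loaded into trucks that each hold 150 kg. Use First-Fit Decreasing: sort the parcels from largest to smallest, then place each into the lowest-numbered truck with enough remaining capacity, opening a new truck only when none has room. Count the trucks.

Sorted descending: 64, 63, 62, 62, 58, 57, 55, 54, 54, 52, 51, 51, 51, 50, 50.
truck 1: place 64 kg, 86 kg left
truck 1: place 63 kg, 23 kg left
truck 2: place 62 kg, 88 kg left
truck 2: place 62 kg, 26 kg left
truck 3: place 58 kg, 92 kg left
truck 3: place 57 kg, 35 kg left
truck 4: place 55 kg, 95 kg left
truck 4: place 54 kg, 41 kg left
truck 5: place 54 kg, 96 kg left
truck 5: place 52 kg, 44 kg left
truck 6: place 51 kg, 99 kg left
truck 6: place 51 kg, 48 kg left
truck 7: place 51 kg, 99 kg left
truck 7: place 50 kg, 49 kg left
truck 8: place 50 kg, 100 kg left
Final trucks: [64,63] [62,62] [58,57] [55,54] [54,52] [51,51] [51,50] [50].

8 trucks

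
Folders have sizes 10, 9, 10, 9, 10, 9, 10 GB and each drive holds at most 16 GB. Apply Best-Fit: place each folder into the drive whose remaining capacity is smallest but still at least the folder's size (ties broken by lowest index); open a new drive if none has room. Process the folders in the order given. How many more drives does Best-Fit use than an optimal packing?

Best-Fit: [10] [9] [10] [9] [10] [9] [10] → 7 drives.
7 folders exceed 8 GB (half the capacity), and no two of those can share a drive, so at least 7 drives are needed.
So 7 is already optimal.

0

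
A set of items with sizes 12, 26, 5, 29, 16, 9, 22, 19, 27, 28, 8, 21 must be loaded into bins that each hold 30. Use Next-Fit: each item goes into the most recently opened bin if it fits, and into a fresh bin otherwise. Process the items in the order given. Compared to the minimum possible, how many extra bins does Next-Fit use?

Next-Fit: [12] [26] [5] [29] [16,9] [22] [19] [27] [28] [8,21] → 10 bins.
Total size 222; any packing needs at least ⌈222/30⌉ = 8 bins.
An optimal packing achieves that bound: [29] [28] [27] [26] [22,8] [21,9] [19,5] [16,12] → 8 bins.
Excess: 10 − 8 = 2.

2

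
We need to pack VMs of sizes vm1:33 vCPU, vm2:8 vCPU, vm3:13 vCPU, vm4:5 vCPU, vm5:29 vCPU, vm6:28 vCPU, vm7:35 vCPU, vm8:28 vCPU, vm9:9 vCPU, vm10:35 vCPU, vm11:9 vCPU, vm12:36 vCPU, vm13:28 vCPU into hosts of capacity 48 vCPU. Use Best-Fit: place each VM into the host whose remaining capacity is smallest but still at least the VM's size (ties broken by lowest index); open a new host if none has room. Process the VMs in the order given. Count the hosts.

vm1 (33 vCPU) → host 1 (remaining 15 vCPU)
vm2 (8 vCPU) → host 1 (remaining 7 vCPU)
vm3 (13 vCPU) → host 2 (remaining 35 vCPU)
vm4 (5 vCPU) → host 1 (remaining 2 vCPU)
vm5 (29 vCPU) → host 2 (remaining 6 vCPU)
vm6 (28 vCPU) → host 3 (remaining 20 vCPU)
vm7 (35 vCPU) → host 4 (remaining 13 vCPU)
vm8 (28 vCPU) → host 5 (remaining 20 vCPU)
vm9 (9 vCPU) → host 4 (remaining 4 vCPU)
vm10 (35 vCPU) → host 6 (remaining 13 vCPU)
vm11 (9 vCPU) → host 6 (remaining 4 vCPU)
vm12 (36 vCPU) → host 7 (remaining 12 vCPU)
vm13 (28 vCPU) → host 8 (remaining 20 vCPU)
Final hosts: [33,8,5] [13,29] [28] [35,9] [28] [35,9] [36] [28].

8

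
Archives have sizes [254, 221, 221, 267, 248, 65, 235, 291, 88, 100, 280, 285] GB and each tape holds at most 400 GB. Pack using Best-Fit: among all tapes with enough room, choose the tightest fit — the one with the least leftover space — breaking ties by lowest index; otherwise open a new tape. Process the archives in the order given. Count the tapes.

tape 1: place 254 GB, 146 GB left
tape 2: place 221 GB, 179 GB left
tape 3: place 221 GB, 179 GB left
tape 4: place 267 GB, 133 GB left
tape 5: place 248 GB, 152 GB left
tape 4: place 65 GB, 68 GB left
tape 6: place 235 GB, 165 GB left
tape 7: place 291 GB, 109 GB left
tape 7: place 88 GB, 21 GB left
tape 1: place 100 GB, 46 GB left
tape 8: place 280 GB, 120 GB left
tape 9: place 285 GB, 115 GB left
Final tapes: [254,100] [221] [221] [267,65] [248] [235] [291,88] [280] [285].

9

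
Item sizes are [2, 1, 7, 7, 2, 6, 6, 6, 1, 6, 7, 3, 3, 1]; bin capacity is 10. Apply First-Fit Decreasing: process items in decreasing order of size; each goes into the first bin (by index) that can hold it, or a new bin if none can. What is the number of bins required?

Sorted descending: 7, 7, 7, 6, 6, 6, 6, 3, 3, 2, 2, 1, 1, 1.
bin 1: place 7, 3 left
bin 2: place 7, 3 left
bin 3: place 7, 3 left
bin 4: place 6, 4 left
bin 5: place 6, 4 left
bin 6: place 6, 4 left
bin 7: place 6, 4 left
bin 1: place 3, 0 left
bin 2: place 3, 0 left
bin 3: place 2, 1 left
bin 4: place 2, 2 left
bin 3: place 1, 0 left
bin 4: place 1, 1 left
bin 4: place 1, 0 left

7 bins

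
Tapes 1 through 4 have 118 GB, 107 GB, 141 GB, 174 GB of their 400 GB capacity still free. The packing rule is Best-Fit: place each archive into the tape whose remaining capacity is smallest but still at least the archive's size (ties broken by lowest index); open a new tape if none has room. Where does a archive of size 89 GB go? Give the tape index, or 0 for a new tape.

Tapes with room: tape 1 (118 GB), tape 2 (107 GB), tape 3 (141 GB), tape 4 (174 GB).
Tightest fit is tape 2 with 107 GB free.

2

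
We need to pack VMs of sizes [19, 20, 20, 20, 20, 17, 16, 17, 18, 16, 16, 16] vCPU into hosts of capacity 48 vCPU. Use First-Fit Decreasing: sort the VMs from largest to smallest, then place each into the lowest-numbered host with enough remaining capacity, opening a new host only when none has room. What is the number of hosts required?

6 hosts

Sorted descending: 20, 20, 20, 20, 19, 18, 17, 17, 16, 16, 16, 16.
20 vCPU → host 1 (remaining 28 vCPU)
20 vCPU → host 1 (remaining 8 vCPU)
20 vCPU → host 2 (remaining 28 vCPU)
20 vCPU → host 2 (remaining 8 vCPU)
19 vCPU → host 3 (remaining 29 vCPU)
18 vCPU → host 3 (remaining 11 vCPU)
17 vCPU → host 4 (remaining 31 vCPU)
17 vCPU → host 4 (remaining 14 vCPU)
16 vCPU → host 5 (remaining 32 vCPU)
16 vCPU → host 5 (remaining 16 vCPU)
16 vCPU → host 5 (remaining 0 vCPU)
16 vCPU → host 6 (remaining 32 vCPU)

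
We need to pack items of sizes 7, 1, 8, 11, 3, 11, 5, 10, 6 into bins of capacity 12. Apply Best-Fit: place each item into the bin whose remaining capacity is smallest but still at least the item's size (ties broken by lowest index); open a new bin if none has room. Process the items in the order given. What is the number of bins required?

6

bin 1: place 7, 5 left
bin 1: place 1, 4 left
bin 2: place 8, 4 left
bin 3: place 11, 1 left
bin 1: place 3, 1 left
bin 4: place 11, 1 left
bin 5: place 5, 7 left
bin 6: place 10, 2 left
bin 5: place 6, 1 left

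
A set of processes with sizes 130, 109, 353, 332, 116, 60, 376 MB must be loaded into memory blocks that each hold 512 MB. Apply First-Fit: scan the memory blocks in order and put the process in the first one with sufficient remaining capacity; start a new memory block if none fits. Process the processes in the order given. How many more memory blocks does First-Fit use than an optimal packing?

1

First-Fit: [130,109,116,60] [353] [332] [376] → 4 memory blocks.
Total size 1476 MB; any packing needs at least ⌈1476/512⌉ = 3 memory blocks.
An optimal packing achieves that bound: [376,130] [353,116] [332,109,60] → 3 memory blocks.
Excess: 4 − 3 = 1.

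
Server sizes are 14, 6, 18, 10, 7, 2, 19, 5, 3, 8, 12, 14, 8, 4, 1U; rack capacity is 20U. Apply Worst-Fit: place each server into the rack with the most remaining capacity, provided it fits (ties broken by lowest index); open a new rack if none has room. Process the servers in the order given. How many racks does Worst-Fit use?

7

Put 14U in rack 1; 6U remain.
Put 6U in rack 1; 0U remain.
Put 18U in rack 2; 2U remain.
Put 10U in rack 3; 10U remain.
Put 7U in rack 3; 3U remain.
Put 2U in rack 3; 1U remain.
Put 19U in rack 4; 1U remain.
Put 5U in rack 5; 15U remain.
Put 3U in rack 5; 12U remain.
Put 8U in rack 5; 4U remain.
Put 12U in rack 6; 8U remain.
Put 14U in rack 7; 6U remain.
Put 8U in rack 6; 0U remain.
Put 4U in rack 7; 2U remain.
Put 1U in rack 5; 3U remain.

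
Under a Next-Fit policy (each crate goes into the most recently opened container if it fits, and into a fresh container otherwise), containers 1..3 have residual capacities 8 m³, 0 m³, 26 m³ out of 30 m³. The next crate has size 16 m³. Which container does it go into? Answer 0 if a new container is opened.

Next-Fit only looks at container 3, which has 26 m³ free.
16 m³ fits there.

3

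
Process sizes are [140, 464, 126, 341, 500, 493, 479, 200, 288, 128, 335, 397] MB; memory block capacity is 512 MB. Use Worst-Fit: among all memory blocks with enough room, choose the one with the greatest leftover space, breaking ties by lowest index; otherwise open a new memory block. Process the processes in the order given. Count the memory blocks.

Put 140 MB in memory block 1; 372 MB remain.
Put 464 MB in memory block 2; 48 MB remain.
Put 126 MB in memory block 1; 246 MB remain.
Put 341 MB in memory block 3; 171 MB remain.
Put 500 MB in memory block 4; 12 MB remain.
Put 493 MB in memory block 5; 19 MB remain.
Put 479 MB in memory block 6; 33 MB remain.
Put 200 MB in memory block 1; 46 MB remain.
Put 288 MB in memory block 7; 224 MB remain.
Put 128 MB in memory block 7; 96 MB remain.
Put 335 MB in memory block 8; 177 MB remain.
Put 397 MB in memory block 9; 115 MB remain.

9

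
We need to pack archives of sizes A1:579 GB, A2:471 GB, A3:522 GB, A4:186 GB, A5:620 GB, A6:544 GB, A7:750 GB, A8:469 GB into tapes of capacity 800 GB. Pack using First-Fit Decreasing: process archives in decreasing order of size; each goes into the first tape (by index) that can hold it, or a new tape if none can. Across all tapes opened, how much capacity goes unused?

1459

Sorted descending: 750, 620, 579, 544, 522, 471, 469, 186.
750 GB → tape 1 (remaining 50 GB)
620 GB → tape 2 (remaining 180 GB)
579 GB → tape 3 (remaining 221 GB)
544 GB → tape 4 (remaining 256 GB)
522 GB → tape 5 (remaining 278 GB)
471 GB → tape 6 (remaining 329 GB)
469 GB → tape 7 (remaining 331 GB)
186 GB → tape 3 (remaining 35 GB)
7 tapes × 800 GB = 5600 GB; used 4141 GB; unused 1459 GB.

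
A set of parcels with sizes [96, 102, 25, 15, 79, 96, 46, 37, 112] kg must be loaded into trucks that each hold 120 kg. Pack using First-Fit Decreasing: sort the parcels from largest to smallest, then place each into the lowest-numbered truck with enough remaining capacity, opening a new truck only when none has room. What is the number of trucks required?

Sorted descending: 112, 102, 96, 96, 79, 46, 37, 25, 15.
Put 112 kg in truck 1; 8 kg remain.
Put 102 kg in truck 2; 18 kg remain.
Put 96 kg in truck 3; 24 kg remain.
Put 96 kg in truck 4; 24 kg remain.
Put 79 kg in truck 5; 41 kg remain.
Put 46 kg in truck 6; 74 kg remain.
Put 37 kg in truck 5; 4 kg remain.
Put 25 kg in truck 6; 49 kg remain.
Put 15 kg in truck 2; 3 kg remain.

6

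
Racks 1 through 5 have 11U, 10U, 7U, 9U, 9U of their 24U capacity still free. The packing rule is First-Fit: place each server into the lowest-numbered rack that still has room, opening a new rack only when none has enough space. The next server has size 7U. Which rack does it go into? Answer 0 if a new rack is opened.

1

Racks with room: rack 1 (11U), rack 2 (10U), rack 3 (7U), rack 4 (9U), rack 5 (9U).
The first with room is rack 1.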